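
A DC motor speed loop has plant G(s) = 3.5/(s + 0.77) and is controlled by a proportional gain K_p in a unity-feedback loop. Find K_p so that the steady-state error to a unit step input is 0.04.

K_p = 5.28

Steady-state error for a unit step on this type-0 loop is 1/(1 + K_p·G(0)).
G(0) = 4.545. Require 1/(1 + K_p·4.545) = 0.04, so 1 + 4.545·K_p = 25.
K_p = (25 − 1)/4.545 = 5.28.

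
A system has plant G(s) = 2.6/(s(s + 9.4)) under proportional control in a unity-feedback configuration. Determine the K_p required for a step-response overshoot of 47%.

From %OS = 100·exp(−πζ/√(1−ζ²)) = 47%, ζ = −ln(0.47)/√(π²+ln²(0.47)) = 0.2337.
Characteristic equation s² + 9.4s + 2.6K_p = 0 gives ζ = 9.4/(2√(2.6K_p)).
Setting ζ = 0.2337: √(2.6K_p) = 9.4/(2·0.2337) = 20.11, so K_p = 404.5/2.6 = 156.

K_p = 156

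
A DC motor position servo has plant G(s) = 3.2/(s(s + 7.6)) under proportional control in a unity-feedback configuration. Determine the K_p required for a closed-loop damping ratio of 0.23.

K_p = 85.3

Closed-loop characteristic equation: s² + 7.6s + K_p·3.2 = 0.
So ω_n = √(3.2K_p) and 2ζω_n = 7.6, giving ζ = 7.6/(2√(3.2K_p)).
Setting ζ = 0.23: √(3.2K_p) = 7.6/(2·0.23) = 16.52, so K_p = 273/3.2 = 85.3.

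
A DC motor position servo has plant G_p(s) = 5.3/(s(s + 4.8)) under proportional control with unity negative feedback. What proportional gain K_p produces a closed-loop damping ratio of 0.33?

K_p = 9.98

Closed-loop characteristic equation: s² + 4.8s + K_p·5.3 = 0.
So ω_n = √(5.3K_p) and 2ζω_n = 4.8, giving ζ = 4.8/(2√(5.3K_p)).
Setting ζ = 0.33: √(5.3K_p) = 4.8/(2·0.33) = 7.273, so K_p = 52.89/5.3 = 9.98.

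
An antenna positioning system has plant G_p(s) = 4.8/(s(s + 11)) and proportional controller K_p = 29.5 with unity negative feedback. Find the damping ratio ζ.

With unity feedback the closed-loop characteristic equation is s² + 11s + 29.5·4.8 = s² + 11s + 141.6 = 0.
Matching s² + 2ζω_n s + ω_n²: ω_n = √141.6 = 11.9 rad/s and 2ζω_n = 11, so ζ = 11/(2·11.9) = 0.462.

ζ = 0.462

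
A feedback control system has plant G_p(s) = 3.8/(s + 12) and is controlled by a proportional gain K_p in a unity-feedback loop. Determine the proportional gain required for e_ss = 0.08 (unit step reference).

K_p = 36.3

For a type-0 loop with proportional control, e_ss = 1/(1 + K_p·G_p(0)).
G_p(0) = 0.3167. Require 1/(1 + K_p·0.3167) = 0.08, so 1 + 0.3167·K_p = 12.5.
K_p = (12.5 − 1)/0.3167 = 36.3.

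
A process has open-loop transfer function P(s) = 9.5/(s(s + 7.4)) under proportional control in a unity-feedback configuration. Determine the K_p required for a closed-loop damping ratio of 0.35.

K_p = 11.8

Closed-loop characteristic equation: s² + 7.4s + K_p·9.5 = 0.
So ω_n = √(9.5K_p) and 2ζω_n = 7.4, giving ζ = 7.4/(2√(9.5K_p)).
Setting ζ = 0.35: √(9.5K_p) = 7.4/(2·0.35) = 10.57, so K_p = 111.8/9.5 = 11.8.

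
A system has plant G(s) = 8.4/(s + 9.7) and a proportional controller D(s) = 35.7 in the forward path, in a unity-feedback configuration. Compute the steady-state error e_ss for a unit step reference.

0.0313

The loop is type 0. Static position error constant K_pos = D(0)·G(0) = 35.7·0.866 = 30.92.
Steady-state error to a unit step: e_ss = 1/(1+K_pos) = 1/31.92 = 0.0313.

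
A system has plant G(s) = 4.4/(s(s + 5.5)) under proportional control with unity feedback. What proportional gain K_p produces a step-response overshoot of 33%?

K_p = 15.5

From %OS = 100·exp(−πζ/√(1−ζ²)) = 33%, ζ = −ln(0.33)/√(π²+ln²(0.33)) = 0.3328.
Characteristic equation s² + 5.5s + 4.4K_p = 0 gives ζ = 5.5/(2√(4.4K_p)).
Setting ζ = 0.3328: √(4.4K_p) = 5.5/(2·0.3328) = 8.264, so K_p = 68.29/4.4 = 15.5.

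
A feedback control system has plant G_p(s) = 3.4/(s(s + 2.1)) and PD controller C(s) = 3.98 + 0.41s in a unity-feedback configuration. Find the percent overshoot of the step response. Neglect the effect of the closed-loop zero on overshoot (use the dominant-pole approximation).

Forward path: (3.98 + 0.41s)·3.4/(s(s+2.1)). The closed-loop characteristic equation is s² + (2.1 + 3.4·0.41)s + 3.4·3.98 = 0.
That is s² + 3.494s + 13.53 = 0, so ω_n = 3.679 rad/s and ζ = 3.494/(2·3.679) = 0.4749.
%OS = 100·exp(−πζ/√(1−ζ²)) = 18.4%.

18.4%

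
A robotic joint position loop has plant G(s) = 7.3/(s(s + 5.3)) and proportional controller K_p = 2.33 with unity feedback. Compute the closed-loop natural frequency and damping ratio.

With unity feedback the closed-loop characteristic equation is s² + 5.3s + 2.33·7.3 = s² + 5.3s + 17.01 = 0.
Matching s² + 2ζω_n s + ω_n²: ω_n = √17.01 = 4.124 rad/s and 2ζω_n = 5.3, so ζ = 5.3/(2·4.124) = 0.643.

ω_n = 4.12 rad/s, ζ = 0.643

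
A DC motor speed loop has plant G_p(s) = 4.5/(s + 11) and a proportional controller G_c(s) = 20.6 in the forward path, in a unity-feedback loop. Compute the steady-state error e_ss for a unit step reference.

0.106

The loop is type 0. Static position error constant K_pos = G_c(0)·G_p(0) = 20.6·0.4091 = 8.427.
Steady-state error to a unit step: e_ss = 1/(1+K_pos) = 1/9.427 = 0.106.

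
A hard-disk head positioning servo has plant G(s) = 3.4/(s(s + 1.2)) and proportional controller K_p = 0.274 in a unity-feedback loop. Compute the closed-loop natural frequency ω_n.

1 + K_p·G(s) = 0 gives s² + 1.2s + 0.9316 = 0.
So ω_n² = 0.9316 ⇒ ω_n = 0.9652 rad/s, and ζ = 1.2/(2ω_n) = 0.622.

ω_n = 0.965 rad/s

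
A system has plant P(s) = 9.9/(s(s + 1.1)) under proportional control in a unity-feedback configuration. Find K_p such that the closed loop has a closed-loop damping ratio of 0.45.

Closed-loop characteristic equation: s² + 1.1s + K_p·9.9 = 0.
So ω_n = √(9.9K_p) and 2ζω_n = 1.1, giving ζ = 1.1/(2√(9.9K_p)).
Setting ζ = 0.45: √(9.9K_p) = 1.1/(2·0.45) = 1.222, so K_p = 1.494/9.9 = 0.151.

K_p = 0.151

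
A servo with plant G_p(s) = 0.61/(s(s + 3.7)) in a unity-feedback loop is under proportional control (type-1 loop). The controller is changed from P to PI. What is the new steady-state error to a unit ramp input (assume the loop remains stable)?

The integrator raises the loop to type 2, so K_v → ∞ and e_ss to a ramp is zero.

0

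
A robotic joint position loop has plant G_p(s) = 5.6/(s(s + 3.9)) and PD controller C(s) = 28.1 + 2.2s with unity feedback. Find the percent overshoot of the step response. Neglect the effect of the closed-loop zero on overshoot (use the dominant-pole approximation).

6.98%

Forward path: (28.1 + 2.2s)·5.6/(s(s+3.9)). The closed-loop characteristic equation is s² + (3.9 + 5.6·2.2)s + 5.6·28.1 = 0.
That is s² + 16.22s + 157.4 = 0, so ω_n = 12.54 rad/s and ζ = 16.22/(2·12.54) = 0.6465.
%OS = 100·exp(−πζ/√(1−ζ²)) = 6.98%.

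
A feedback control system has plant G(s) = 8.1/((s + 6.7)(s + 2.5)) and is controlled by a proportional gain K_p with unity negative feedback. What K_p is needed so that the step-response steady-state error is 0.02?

K_p = 101

For a type-0 loop with proportional control, e_ss = 1/(1 + K_p·G(0)).
G(0) = 0.4836. Require 1/(1 + K_p·0.4836) = 0.02, so 1 + 0.4836·K_p = 50.
K_p = (50 − 1)/0.4836 = 101.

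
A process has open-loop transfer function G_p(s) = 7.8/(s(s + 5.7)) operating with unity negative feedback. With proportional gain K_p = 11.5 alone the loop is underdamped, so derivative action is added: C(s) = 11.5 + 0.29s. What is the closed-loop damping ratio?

ζ = 0.42

Forward path: (11.5 + 0.29s)·7.8/(s(s+5.7)). The closed-loop characteristic equation is s² + (5.7 + 7.8·0.29)s + 7.8·11.5 = 0.
That is s² + 7.962s + 89.7 = 0, so ω_n = 9.471 rad/s and ζ = 7.962/(2·9.471) = 0.4203.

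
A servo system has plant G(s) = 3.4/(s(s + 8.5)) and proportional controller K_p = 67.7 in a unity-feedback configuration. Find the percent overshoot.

40%

Closed-loop characteristic equation: s² + 8.5s + 230.2 = 0, so ω_n = 15.17 rad/s and ζ = 8.5/(2·15.17) = 0.2801.
%OS = 100·exp(−πζ/√(1−ζ²)) = 100·exp(−π·0.2801/√0.9215) = 40%.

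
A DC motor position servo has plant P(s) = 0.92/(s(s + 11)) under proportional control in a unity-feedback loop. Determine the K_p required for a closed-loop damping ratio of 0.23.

K_p = 622

Closed-loop characteristic equation: s² + 11s + K_p·0.92 = 0.
So ω_n = √(0.92K_p) and 2ζω_n = 11, giving ζ = 11/(2√(0.92K_p)).
Setting ζ = 0.23: √(0.92K_p) = 11/(2·0.23) = 23.91, so K_p = 571.8/0.92 = 622.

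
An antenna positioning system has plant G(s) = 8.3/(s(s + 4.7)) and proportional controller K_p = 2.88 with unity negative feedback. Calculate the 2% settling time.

The closed-loop denominator s² + 4.7s + 23.9 gives ω_n = √23.9 = 4.889 and ζ = 4.7/(2ω_n) = 0.4807.
2% settling time T_s ≈ 4/(ζω_n) = 4/2.35 = 1.7 s.

T_s ≈ 1.7 s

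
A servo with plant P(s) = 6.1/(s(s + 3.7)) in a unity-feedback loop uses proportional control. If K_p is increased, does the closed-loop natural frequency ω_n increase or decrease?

increase

ω_n = √(6.1·K_p), which grows with K_p.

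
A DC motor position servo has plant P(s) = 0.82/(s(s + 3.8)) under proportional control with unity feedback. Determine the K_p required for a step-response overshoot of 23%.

K_p = 24.5

From %OS = 100·exp(−πζ/√(1−ζ²)) = 23%, ζ = −ln(0.23)/√(π²+ln²(0.23)) = 0.4237.
Characteristic equation s² + 3.8s + 0.82K_p = 0 gives ζ = 3.8/(2√(0.82K_p)).
Setting ζ = 0.4237: √(0.82K_p) = 3.8/(2·0.4237) = 4.484, so K_p = 20.11/0.82 = 24.5.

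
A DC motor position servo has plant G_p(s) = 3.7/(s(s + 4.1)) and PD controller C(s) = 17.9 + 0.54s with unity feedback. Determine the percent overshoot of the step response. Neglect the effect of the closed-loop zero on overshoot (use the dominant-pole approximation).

28.1%

Forward path: (17.9 + 0.54s)·3.7/(s(s+4.1)). The closed-loop characteristic equation is s² + (4.1 + 3.7·0.54)s + 3.7·17.9 = 0.
That is s² + 6.098s + 66.23 = 0, so ω_n = 8.138 rad/s and ζ = 6.098/(2·8.138) = 0.3747.
%OS = 100·exp(−πζ/√(1−ζ²)) = 28.1%.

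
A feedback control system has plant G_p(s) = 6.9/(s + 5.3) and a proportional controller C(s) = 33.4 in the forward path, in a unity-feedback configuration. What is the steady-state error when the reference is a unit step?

The loop is type 0. Static position error constant K_pos = C(0)·G_p(0) = 33.4·1.302 = 43.48.
Steady-state error to a unit step: e_ss = 1/(1+K_pos) = 1/44.48 = 0.0225.

0.0225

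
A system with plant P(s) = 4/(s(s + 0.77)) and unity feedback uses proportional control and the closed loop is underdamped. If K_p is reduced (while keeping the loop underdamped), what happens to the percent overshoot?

decrease

ζ = 0.77/(2√(4K_p)) rises as K_p falls; higher damping means less overshoot.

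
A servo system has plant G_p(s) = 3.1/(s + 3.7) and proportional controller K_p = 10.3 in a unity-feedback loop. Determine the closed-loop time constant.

Closed-loop transfer function: T(s) = K_p·G_p(s)/(1 + K_p·G_p(s)) = 31.93/(s + 3.7 + 31.93) = 31.93/(s + 35.63).
Time constant τ = 1/35.63 = 0.0281 s.

τ = 0.0281 s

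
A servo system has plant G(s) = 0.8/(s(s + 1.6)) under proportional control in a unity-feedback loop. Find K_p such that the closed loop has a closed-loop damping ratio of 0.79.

Closed-loop characteristic equation: s² + 1.6s + K_p·0.8 = 0.
So ω_n = √(0.8K_p) and 2ζω_n = 1.6, giving ζ = 1.6/(2√(0.8K_p)).
Setting ζ = 0.79: √(0.8K_p) = 1.6/(2·0.79) = 1.013, so K_p = 1.025/0.8 = 1.28.

K_p = 1.28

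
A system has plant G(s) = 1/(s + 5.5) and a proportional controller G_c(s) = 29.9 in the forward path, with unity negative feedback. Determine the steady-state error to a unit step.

0.155

The loop is type 0. Static position error constant K_pos = G_c(0)·G(0) = 29.9·0.1818 = 5.436.
Steady-state error to a unit step: e_ss = 1/(1+K_pos) = 1/6.436 = 0.155.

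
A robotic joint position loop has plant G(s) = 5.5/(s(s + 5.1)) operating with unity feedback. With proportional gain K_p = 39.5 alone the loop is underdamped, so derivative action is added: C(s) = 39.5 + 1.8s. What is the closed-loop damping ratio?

ζ = 0.509

Forward path: (39.5 + 1.8s)·5.5/(s(s+5.1)). The closed-loop characteristic equation is s² + (5.1 + 5.5·1.8)s + 5.5·39.5 = 0.
That is s² + 15s + 217.2 = 0, so ω_n = 14.74 rad/s and ζ = 15/(2·14.74) = 0.5088.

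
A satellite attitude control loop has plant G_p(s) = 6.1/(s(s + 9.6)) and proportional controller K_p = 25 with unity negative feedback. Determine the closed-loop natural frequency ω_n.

1 + K_p·G_p(s) = 0 gives s² + 9.6s + 152.5 = 0.
So ω_n² = 152.5 ⇒ ω_n = 12.35 rad/s, and ζ = 9.6/(2ω_n) = 0.389.

ω_n = 12.3 rad/s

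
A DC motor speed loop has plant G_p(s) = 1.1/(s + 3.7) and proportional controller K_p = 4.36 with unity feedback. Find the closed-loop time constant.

Closed-loop transfer function: T(s) = K_p·G_p(s)/(1 + K_p·G_p(s)) = 4.796/(s + 3.7 + 4.796) = 4.796/(s + 8.496).
Time constant τ = 1/8.496 = 0.118 s.

τ = 0.118 s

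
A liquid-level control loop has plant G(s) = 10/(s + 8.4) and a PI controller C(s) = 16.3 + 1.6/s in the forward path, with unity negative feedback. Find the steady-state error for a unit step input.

The open loop C(s)G(s) has a pole at the origin (type 1), so the static position error constant is infinite and e_ss = 1/(1+∞) = 0.

0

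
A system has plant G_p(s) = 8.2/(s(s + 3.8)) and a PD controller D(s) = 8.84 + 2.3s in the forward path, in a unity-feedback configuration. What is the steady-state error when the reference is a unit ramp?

The loop has one pole at the origin (type 1). Velocity error constant K_v = lim_{s→0} s·D(s)G_p(s) = 8.84·8.2/3.8 = 19.08.
Steady-state error to a unit ramp: e_ss = 1/K_v = 0.0524.

0.0524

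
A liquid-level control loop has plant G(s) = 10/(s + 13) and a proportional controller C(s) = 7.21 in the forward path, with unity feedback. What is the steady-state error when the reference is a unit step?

0.153

The loop is type 0. Static position error constant K_pos = C(0)·G(0) = 7.21·0.7692 = 5.546.
Steady-state error to a unit step: e_ss = 1/(1+K_pos) = 1/6.546 = 0.153.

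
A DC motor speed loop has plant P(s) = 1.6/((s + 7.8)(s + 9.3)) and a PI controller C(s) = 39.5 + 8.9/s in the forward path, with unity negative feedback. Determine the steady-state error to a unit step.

0

The open loop C(s)P(s) has a pole at the origin (type 1), so the static position error constant is infinite and e_ss = 1/(1+∞) = 0.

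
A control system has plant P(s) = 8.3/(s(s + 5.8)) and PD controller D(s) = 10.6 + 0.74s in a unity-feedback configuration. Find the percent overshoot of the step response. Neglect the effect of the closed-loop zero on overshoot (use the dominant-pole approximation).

Forward path: (10.6 + 0.74s)·8.3/(s(s+5.8)). The closed-loop characteristic equation is s² + (5.8 + 8.3·0.74)s + 8.3·10.6 = 0.
That is s² + 11.94s + 87.98 = 0, so ω_n = 9.38 rad/s and ζ = 11.94/(2·9.38) = 0.6366.
%OS = 100·exp(−πζ/√(1−ζ²)) = 7.48%.

7.48%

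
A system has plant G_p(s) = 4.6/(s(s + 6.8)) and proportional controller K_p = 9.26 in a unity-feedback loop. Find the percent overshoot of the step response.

Closed-loop characteristic equation: s² + 6.8s + 42.6 = 0, so ω_n = 6.527 rad/s and ζ = 6.8/(2·6.527) = 0.5209.
%OS = 100·exp(−πζ/√(1−ζ²)) = 100·exp(−π·0.5209/√0.7286) = 14.7%.

14.7%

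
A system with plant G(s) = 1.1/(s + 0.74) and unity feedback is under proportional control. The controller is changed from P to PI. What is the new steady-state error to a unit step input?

0

The integrator makes K_pos = lim_{s→0} C(s)G(s) infinite, so e_ss = 1/(1+K_pos) = 0.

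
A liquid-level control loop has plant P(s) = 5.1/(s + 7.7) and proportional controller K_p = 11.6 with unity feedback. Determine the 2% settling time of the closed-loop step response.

Closed-loop transfer function: T(s) = K_p·P(s)/(1 + K_p·P(s)) = 59.16/(s + 7.7 + 59.16) = 59.16/(s + 66.86).
Time constant τ = 1/66.86 = 0.01496 s, so the 2% settling time is about 4τ = 0.0598 s.

T_s ≈ 0.0598 s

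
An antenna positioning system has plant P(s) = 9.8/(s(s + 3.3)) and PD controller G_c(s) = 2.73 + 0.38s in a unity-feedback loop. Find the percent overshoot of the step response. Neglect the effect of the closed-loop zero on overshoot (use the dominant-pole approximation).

5.47%

Forward path: (2.73 + 0.38s)·9.8/(s(s+3.3)). The closed-loop characteristic equation is s² + (3.3 + 9.8·0.38)s + 9.8·2.73 = 0.
That is s² + 7.024s + 26.75 = 0, so ω_n = 5.172 rad/s and ζ = 7.024/(2·5.172) = 0.679.
%OS = 100·exp(−πζ/√(1−ζ²)) = 5.47%.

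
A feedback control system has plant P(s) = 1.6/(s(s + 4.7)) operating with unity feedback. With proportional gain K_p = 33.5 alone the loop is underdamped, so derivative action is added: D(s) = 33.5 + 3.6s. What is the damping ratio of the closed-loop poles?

Forward path: (33.5 + 3.6s)·1.6/(s(s+4.7)). The closed-loop characteristic equation is s² + (4.7 + 1.6·3.6)s + 1.6·33.5 = 0.
That is s² + 10.46s + 53.6 = 0, so ω_n = 7.321 rad/s and ζ = 10.46/(2·7.321) = 0.7144.

ζ = 0.714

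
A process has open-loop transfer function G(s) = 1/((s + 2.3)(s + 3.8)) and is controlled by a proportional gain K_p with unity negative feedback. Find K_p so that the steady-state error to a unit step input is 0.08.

For a type-0 loop with proportional control, e_ss = 1/(1 + K_p·G(0)).
G(0) = 0.1144. Require 1/(1 + K_p·0.1144) = 0.08, so 1 + 0.1144·K_p = 12.5.
K_p = (12.5 − 1)/0.1144 = 101.

K_p = 101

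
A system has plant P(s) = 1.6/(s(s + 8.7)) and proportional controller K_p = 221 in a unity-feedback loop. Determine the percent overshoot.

Closed-loop characteristic equation: s² + 8.7s + 353.6 = 0, so ω_n = 18.8 rad/s and ζ = 8.7/(2·18.8) = 0.2313.
%OS = 100·exp(−πζ/√(1−ζ²)) = 100·exp(−π·0.2313/√0.9465) = 47.4%.

47.4%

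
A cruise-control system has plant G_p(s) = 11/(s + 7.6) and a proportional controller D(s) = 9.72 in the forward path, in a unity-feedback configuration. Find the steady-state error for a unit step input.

The loop is type 0. Static position error constant K_pos = D(0)·G_p(0) = 9.72·1.447 = 14.07.
Steady-state error to a unit step: e_ss = 1/(1+K_pos) = 1/15.07 = 0.0664.

0.0664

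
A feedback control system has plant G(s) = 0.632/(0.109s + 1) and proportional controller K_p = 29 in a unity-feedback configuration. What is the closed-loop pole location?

s = -177.3

Closed loop: T(s) = K_p·G/(1+K_p·G) = 18.33/(0.109s + 1 + 18.33), with pole at s = −(1 + 18.33)/0.109 = −177.3.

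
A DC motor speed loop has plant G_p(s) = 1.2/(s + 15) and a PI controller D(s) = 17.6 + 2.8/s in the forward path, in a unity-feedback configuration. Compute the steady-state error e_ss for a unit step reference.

0

The open loop D(s)G_p(s) has a pole at the origin (type 1), so the static position error constant is infinite and e_ss = 1/(1+∞) = 0.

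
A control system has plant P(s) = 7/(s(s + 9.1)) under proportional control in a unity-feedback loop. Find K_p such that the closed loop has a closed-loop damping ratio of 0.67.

Closed-loop characteristic equation: s² + 9.1s + K_p·7 = 0.
So ω_n = √(7K_p) and 2ζω_n = 9.1, giving ζ = 9.1/(2√(7K_p)).
Setting ζ = 0.67: √(7K_p) = 9.1/(2·0.67) = 6.791, so K_p = 46.12/7 = 6.59.

K_p = 6.59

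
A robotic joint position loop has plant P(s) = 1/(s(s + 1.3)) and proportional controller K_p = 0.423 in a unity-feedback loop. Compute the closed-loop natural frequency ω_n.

ω_n = 0.65 rad/s

The closed-loop denominator is s(s+1.3) + 0.423·1 = s² + 1.3s + 0.423.
Matching s² + 2ζω_n s + ω_n²: ω_n = √0.423 = 0.6504 rad/s and 2ζω_n = 1.3, so ζ = 1.3/(2·0.6504) = 0.999.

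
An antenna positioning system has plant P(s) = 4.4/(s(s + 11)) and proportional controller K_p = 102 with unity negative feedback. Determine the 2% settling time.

T_s ≈ 0.727 s

Closed-loop characteristic equation: s² + 11s + 448.8 = 0, so ω_n = 21.18 rad/s and ζ = 11/(2·21.18) = 0.2596.
2% settling time T_s ≈ 4/(ζω_n) = 4/5.5 = 0.727 s.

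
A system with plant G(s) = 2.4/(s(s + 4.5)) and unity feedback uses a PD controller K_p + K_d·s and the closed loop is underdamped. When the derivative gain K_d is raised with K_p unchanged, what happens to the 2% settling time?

Characteristic equation s² + (4.5 + 2.4K_d)s + 2.4K_p = 0: raising K_d increases ζω_n = (4.5+2.4K_d)/2 while the loop stays underdamped, so T_s ≈ 4/(ζω_n) decreases.

decrease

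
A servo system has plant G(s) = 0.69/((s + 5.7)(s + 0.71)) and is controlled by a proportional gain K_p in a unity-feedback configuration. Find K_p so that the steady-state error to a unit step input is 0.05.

K_p = 111

For a type-0 loop with proportional control, e_ss = 1/(1 + K_p·G(0)).
G(0) = 0.1705. Require 1/(1 + K_p·0.1705) = 0.05, so 1 + 0.1705·K_p = 20.
K_p = (20 − 1)/0.1705 = 111.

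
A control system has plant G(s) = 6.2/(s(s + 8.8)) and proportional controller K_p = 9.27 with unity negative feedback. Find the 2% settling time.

Closed-loop characteristic equation: s² + 8.8s + 57.47 = 0, so ω_n = 7.581 rad/s and ζ = 8.8/(2·7.581) = 0.5804.
2% settling time T_s ≈ 4/(ζω_n) = 4/4.4 = 0.909 s.

T_s ≈ 0.909 s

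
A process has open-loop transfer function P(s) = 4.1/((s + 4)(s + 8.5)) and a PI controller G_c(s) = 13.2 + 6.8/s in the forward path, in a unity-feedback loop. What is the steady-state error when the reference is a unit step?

0

The open loop G_c(s)P(s) has a pole at the origin (type 1), so the static position error constant is infinite and e_ss = 1/(1+∞) = 0.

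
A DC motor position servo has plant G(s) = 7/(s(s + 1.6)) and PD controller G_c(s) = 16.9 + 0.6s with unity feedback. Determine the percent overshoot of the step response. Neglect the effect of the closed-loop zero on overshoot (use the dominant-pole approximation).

41.9%

Forward path: (16.9 + 0.6s)·7/(s(s+1.6)). The closed-loop characteristic equation is s² + (1.6 + 7·0.6)s + 7·16.9 = 0.
That is s² + 5.8s + 118.3 = 0, so ω_n = 10.88 rad/s and ζ = 5.8/(2·10.88) = 0.2666.
%OS = 100·exp(−πζ/√(1−ζ²)) = 41.9%.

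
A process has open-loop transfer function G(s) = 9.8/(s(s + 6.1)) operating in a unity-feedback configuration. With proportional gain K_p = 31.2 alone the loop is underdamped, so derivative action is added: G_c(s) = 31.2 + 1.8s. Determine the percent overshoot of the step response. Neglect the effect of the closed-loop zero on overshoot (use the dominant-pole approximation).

Forward path: (31.2 + 1.8s)·9.8/(s(s+6.1)). The closed-loop characteristic equation is s² + (6.1 + 9.8·1.8)s + 9.8·31.2 = 0.
That is s² + 23.74s + 305.8 = 0, so ω_n = 17.49 rad/s and ζ = 23.74/(2·17.49) = 0.6788.
%OS = 100·exp(−πζ/√(1−ζ²)) = 5.48%.

5.48%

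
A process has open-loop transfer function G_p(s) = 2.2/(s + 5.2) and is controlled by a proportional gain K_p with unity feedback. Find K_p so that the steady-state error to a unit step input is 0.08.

For a type-0 loop with proportional control, e_ss = 1/(1 + K_p·G_p(0)).
G_p(0) = 0.4231. Require 1/(1 + K_p·0.4231) = 0.08, so 1 + 0.4231·K_p = 12.5.
K_p = (12.5 − 1)/0.4231 = 27.2.

K_p = 27.2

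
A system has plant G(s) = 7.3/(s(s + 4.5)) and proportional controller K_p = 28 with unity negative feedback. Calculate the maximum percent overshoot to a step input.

60.6%

Closed-loop characteristic equation: s² + 4.5s + 204.4 = 0, so ω_n = 14.3 rad/s and ζ = 4.5/(2·14.3) = 0.1574.
%OS = 100·exp(−πζ/√(1−ζ²)) = 100·exp(−π·0.1574/√0.9752) = 60.6%.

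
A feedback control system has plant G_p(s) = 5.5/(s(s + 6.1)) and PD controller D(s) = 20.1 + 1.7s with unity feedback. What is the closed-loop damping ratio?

ζ = 0.735

Forward path: (20.1 + 1.7s)·5.5/(s(s+6.1)). The closed-loop characteristic equation is s² + (6.1 + 5.5·1.7)s + 5.5·20.1 = 0.
That is s² + 15.45s + 110.6 = 0, so ω_n = 10.51 rad/s and ζ = 15.45/(2·10.51) = 0.7347.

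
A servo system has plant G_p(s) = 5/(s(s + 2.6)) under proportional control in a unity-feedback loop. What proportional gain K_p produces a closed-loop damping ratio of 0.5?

Closed-loop characteristic equation: s² + 2.6s + K_p·5 = 0.
So ω_n = √(5K_p) and 2ζω_n = 2.6, giving ζ = 2.6/(2√(5K_p)).
Setting ζ = 0.5: √(5K_p) = 2.6/(2·0.5) = 2.6, so K_p = 6.76/5 = 1.35.

K_p = 1.35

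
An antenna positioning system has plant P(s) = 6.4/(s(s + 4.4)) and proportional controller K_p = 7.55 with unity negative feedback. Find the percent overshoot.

35.1%

From 1 + K_pP(s) = 0: s² + 4.4s + 48.32 = 0 ⇒ ω_n = 6.951, ζ = 0.3165.
%OS = 100·exp(−πζ/√(1−ζ²)) = 100·exp(−π·0.3165/√0.8998) = 35.1%.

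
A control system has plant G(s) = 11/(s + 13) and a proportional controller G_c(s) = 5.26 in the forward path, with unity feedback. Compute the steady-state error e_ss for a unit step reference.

0.183

The loop is type 0. Static position error constant K_pos = G_c(0)·G(0) = 5.26·0.8462 = 4.451.
Steady-state error to a unit step: e_ss = 1/(1+K_pos) = 1/5.451 = 0.183.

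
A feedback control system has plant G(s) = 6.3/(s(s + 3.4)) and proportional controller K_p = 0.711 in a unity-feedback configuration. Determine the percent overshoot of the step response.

From 1 + K_pG(s) = 0: s² + 3.4s + 4.479 = 0 ⇒ ω_n = 2.116, ζ = 0.8032.
%OS = 100·exp(−πζ/√(1−ζ²)) = 100·exp(−π·0.8032/√0.3548) = 1.45%.

1.45%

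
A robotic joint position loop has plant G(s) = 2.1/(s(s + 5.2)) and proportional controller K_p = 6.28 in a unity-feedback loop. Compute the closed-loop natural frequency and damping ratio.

ω_n = 3.63 rad/s, ζ = 0.716

The closed-loop denominator is s(s+5.2) + 6.28·2.1 = s² + 5.2s + 13.19.
So ω_n² = 13.19 ⇒ ω_n = 3.632 rad/s, and ζ = 5.2/(2ω_n) = 0.716.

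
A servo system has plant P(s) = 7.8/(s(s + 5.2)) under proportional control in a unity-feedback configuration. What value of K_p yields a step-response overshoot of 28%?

From %OS = 100·exp(−πζ/√(1−ζ²)) = 28%, ζ = −ln(0.28)/√(π²+ln²(0.28)) = 0.3755.
Characteristic equation s² + 5.2s + 7.8K_p = 0 gives ζ = 5.2/(2√(7.8K_p)).
Setting ζ = 0.3755: √(7.8K_p) = 5.2/(2·0.3755) = 6.923, so K_p = 47.93/7.8 = 6.15.

K_p = 6.15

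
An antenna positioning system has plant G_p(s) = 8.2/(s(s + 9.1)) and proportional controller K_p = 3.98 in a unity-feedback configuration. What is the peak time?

T_p = 0.909 s

From 1 + K_pG_p(s) = 0: s² + 9.1s + 32.64 = 0 ⇒ ω_n = 5.713, ζ = 0.7965.
Damped frequency ω_d = ω_n√(1−ζ²) = 3.454 rad/s, so peak time T_p = π/ω_d = 0.909 s.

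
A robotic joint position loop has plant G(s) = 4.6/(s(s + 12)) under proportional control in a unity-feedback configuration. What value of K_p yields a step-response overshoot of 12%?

K_p = 25

From %OS = 100·exp(−πζ/√(1−ζ²)) = 12%, ζ = −ln(0.12)/√(π²+ln²(0.12)) = 0.5594.
Characteristic equation s² + 12s + 4.6K_p = 0 gives ζ = 12/(2√(4.6K_p)).
Setting ζ = 0.5594: √(4.6K_p) = 12/(2·0.5594) = 10.73, so K_p = 115/4.6 = 25.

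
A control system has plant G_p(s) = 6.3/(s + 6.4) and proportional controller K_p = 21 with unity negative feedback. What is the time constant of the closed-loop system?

Closed-loop transfer function: T(s) = K_p·G_p(s)/(1 + K_p·G_p(s)) = 132.3/(s + 6.4 + 132.3) = 132.3/(s + 138.7).
Time constant τ = 1/138.7 = 0.00721 s.

τ = 0.00721 s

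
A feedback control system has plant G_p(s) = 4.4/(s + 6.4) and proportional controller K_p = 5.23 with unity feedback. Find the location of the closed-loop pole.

s = -29.41

Closed-loop transfer function: T(s) = K_p·G_p(s)/(1 + K_p·G_p(s)) = 23.01/(s + 6.4 + 23.01) = 23.01/(s + 29.41).
The closed-loop pole is at s = −29.41.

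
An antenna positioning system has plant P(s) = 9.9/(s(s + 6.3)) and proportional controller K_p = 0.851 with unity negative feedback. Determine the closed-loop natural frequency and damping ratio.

With unity feedback the closed-loop characteristic equation is s² + 6.3s + 0.851·9.9 = s² + 6.3s + 8.425 = 0.
Matching s² + 2ζω_n s + ω_n²: ω_n = √8.425 = 2.903 rad/s and 2ζω_n = 6.3, so ζ = 6.3/(2·2.903) = 1.09.

ω_n = 2.9 rad/s, ζ = 1.09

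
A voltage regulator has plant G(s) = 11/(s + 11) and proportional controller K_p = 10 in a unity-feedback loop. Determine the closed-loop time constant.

τ = 0.00826 s

Closed-loop transfer function: T(s) = K_p·G(s)/(1 + K_p·G(s)) = 110/(s + 11 + 110) = 110/(s + 121).
Time constant τ = 1/121 = 0.00826 s.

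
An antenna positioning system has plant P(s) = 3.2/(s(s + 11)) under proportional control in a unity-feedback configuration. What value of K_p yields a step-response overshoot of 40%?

From %OS = 100·exp(−πζ/√(1−ζ²)) = 40%, ζ = −ln(0.4)/√(π²+ln²(0.4)) = 0.28.
Characteristic equation s² + 11s + 3.2K_p = 0 gives ζ = 11/(2√(3.2K_p)).
Setting ζ = 0.28: √(3.2K_p) = 11/(2·0.28) = 19.64, so K_p = 385.8/3.2 = 121.

K_p = 121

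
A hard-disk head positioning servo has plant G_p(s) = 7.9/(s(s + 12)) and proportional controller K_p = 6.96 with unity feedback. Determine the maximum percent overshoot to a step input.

1.32%

Closed-loop characteristic equation: s² + 12s + 54.98 = 0, so ω_n = 7.415 rad/s and ζ = 12/(2·7.415) = 0.8092.
%OS = 100·exp(−πζ/√(1−ζ²)) = 100·exp(−π·0.8092/√0.3453) = 1.32%.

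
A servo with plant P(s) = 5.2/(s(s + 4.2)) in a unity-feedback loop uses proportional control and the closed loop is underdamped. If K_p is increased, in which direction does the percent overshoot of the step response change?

increase

Characteristic equation s² + 4.2s + K_p·5.2 = 0: raising K_p raises ω_n while 2ζω_n = 4.2 is fixed, so ζ falls and overshoot grows.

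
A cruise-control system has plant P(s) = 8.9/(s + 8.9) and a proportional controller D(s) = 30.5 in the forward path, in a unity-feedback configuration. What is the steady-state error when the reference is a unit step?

0.0317

The loop is type 0. Static position error constant K_pos = D(0)·P(0) = 30.5·1 = 30.5.
Steady-state error to a unit step: e_ss = 1/(1+K_pos) = 1/31.5 = 0.0317.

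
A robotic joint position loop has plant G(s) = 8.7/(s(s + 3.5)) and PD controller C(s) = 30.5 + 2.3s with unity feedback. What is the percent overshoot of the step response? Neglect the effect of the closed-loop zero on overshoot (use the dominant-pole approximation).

Forward path: (30.5 + 2.3s)·8.7/(s(s+3.5)). The closed-loop characteristic equation is s² + (3.5 + 8.7·2.3)s + 8.7·30.5 = 0.
That is s² + 23.51s + 265.3 = 0, so ω_n = 16.29 rad/s and ζ = 23.51/(2·16.29) = 0.7216.
%OS = 100·exp(−πζ/√(1−ζ²)) = 3.78%.

3.78%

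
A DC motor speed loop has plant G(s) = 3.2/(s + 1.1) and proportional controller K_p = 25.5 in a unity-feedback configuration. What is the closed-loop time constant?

Closed-loop transfer function: T(s) = K_p·G(s)/(1 + K_p·G(s)) = 81.6/(s + 1.1 + 81.6) = 81.6/(s + 82.7).
Time constant τ = 1/82.7 = 0.0121 s.

τ = 0.0121 s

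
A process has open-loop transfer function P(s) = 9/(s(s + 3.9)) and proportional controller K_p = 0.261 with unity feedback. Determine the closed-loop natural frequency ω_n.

ω_n = 1.53 rad/s

1 + K_p·P(s) = 0 gives s² + 3.9s + 2.349 = 0.
Matching s² + 2ζω_n s + ω_n²: ω_n = √2.349 = 1.533 rad/s and 2ζω_n = 3.9, so ζ = 3.9/(2·1.533) = 1.27.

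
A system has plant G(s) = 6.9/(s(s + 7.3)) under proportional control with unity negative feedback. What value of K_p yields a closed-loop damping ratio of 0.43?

K_p = 10.4

Closed-loop characteristic equation: s² + 7.3s + K_p·6.9 = 0.
So ω_n = √(6.9K_p) and 2ζω_n = 7.3, giving ζ = 7.3/(2√(6.9K_p)).
Setting ζ = 0.43: √(6.9K_p) = 7.3/(2·0.43) = 8.488, so K_p = 72.05/6.9 = 10.4.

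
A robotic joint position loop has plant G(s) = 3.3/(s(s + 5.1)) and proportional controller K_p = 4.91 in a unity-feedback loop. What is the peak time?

T_p = 1.01 s

From 1 + K_pG(s) = 0: s² + 5.1s + 16.2 = 0 ⇒ ω_n = 4.025, ζ = 0.6335.
Damped frequency ω_d = ω_n√(1−ζ²) = 3.115 rad/s, so peak time T_p = π/ω_d = 1.01 s.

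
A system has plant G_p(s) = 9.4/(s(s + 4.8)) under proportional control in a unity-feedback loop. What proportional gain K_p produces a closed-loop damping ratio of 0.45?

Closed-loop characteristic equation: s² + 4.8s + K_p·9.4 = 0.
So ω_n = √(9.4K_p) and 2ζω_n = 4.8, giving ζ = 4.8/(2√(9.4K_p)).
Setting ζ = 0.45: √(9.4K_p) = 4.8/(2·0.45) = 5.333, so K_p = 28.44/9.4 = 3.03.

K_p = 3.03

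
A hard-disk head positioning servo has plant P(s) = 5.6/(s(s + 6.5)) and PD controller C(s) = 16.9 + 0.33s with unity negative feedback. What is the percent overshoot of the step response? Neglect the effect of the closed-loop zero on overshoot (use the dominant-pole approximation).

22.5%

Forward path: (16.9 + 0.33s)·5.6/(s(s+6.5)). The closed-loop characteristic equation is s² + (6.5 + 5.6·0.33)s + 5.6·16.9 = 0.
That is s² + 8.348s + 94.64 = 0, so ω_n = 9.728 rad/s and ζ = 8.348/(2·9.728) = 0.4291.
%OS = 100·exp(−πζ/√(1−ζ²)) = 22.5%.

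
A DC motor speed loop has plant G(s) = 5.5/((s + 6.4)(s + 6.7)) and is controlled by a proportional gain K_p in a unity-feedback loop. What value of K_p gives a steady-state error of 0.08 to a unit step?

K_p = 89.7

The loop is type 0, so e_ss(step) = 1/(1 + K_pos) with K_pos = K_p·G(0).
G(0) = 0.1283. Require 1/(1 + K_p·0.1283) = 0.08, so 1 + 0.1283·K_p = 12.5.
K_p = (12.5 − 1)/0.1283 = 89.7.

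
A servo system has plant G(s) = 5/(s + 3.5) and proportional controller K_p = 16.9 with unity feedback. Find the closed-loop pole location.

Closed-loop transfer function: T(s) = K_p·G(s)/(1 + K_p·G(s)) = 84.5/(s + 3.5 + 84.5) = 84.5/(s + 88).
The closed-loop pole is at s = −88.

s = -88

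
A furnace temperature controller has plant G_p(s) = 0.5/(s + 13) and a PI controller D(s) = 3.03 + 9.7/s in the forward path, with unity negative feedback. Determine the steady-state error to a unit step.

The open loop D(s)G_p(s) has a pole at the origin (type 1), so the static position error constant is infinite and e_ss = 1/(1+∞) = 0.

0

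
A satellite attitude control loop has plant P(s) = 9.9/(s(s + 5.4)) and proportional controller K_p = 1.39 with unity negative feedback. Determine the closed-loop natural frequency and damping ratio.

ω_n = 3.71 rad/s, ζ = 0.728

With unity feedback the closed-loop characteristic equation is s² + 5.4s + 1.39·9.9 = s² + 5.4s + 13.76 = 0.
So ω_n² = 13.76 ⇒ ω_n = 3.71 rad/s, and ζ = 5.4/(2ω_n) = 0.728.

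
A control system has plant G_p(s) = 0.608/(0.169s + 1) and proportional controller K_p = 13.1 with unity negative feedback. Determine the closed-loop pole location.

s = -53.05

Closed loop: T(s) = K_p·G_p/(1+K_p·G_p) = 7.965/(0.169s + 1 + 7.965), with pole at s = −(1 + 7.965)/0.169 = −53.05.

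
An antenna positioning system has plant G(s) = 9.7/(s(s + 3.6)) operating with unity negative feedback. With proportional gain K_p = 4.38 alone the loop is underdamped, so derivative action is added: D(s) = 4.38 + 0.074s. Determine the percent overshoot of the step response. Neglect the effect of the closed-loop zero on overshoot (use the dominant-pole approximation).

33.2%

Forward path: (4.38 + 0.074s)·9.7/(s(s+3.6)). The closed-loop characteristic equation is s² + (3.6 + 9.7·0.074)s + 9.7·4.38 = 0.
That is s² + 4.318s + 42.49 = 0, so ω_n = 6.518 rad/s and ζ = 4.318/(2·6.518) = 0.3312.
%OS = 100·exp(−πζ/√(1−ζ²)) = 33.2%.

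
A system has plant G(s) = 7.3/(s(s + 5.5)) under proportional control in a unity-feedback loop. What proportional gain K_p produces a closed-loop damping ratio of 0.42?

K_p = 5.87

Closed-loop characteristic equation: s² + 5.5s + K_p·7.3 = 0.
So ω_n = √(7.3K_p) and 2ζω_n = 5.5, giving ζ = 5.5/(2√(7.3K_p)).
Setting ζ = 0.42: √(7.3K_p) = 5.5/(2·0.42) = 6.548, so K_p = 42.87/7.3 = 5.87.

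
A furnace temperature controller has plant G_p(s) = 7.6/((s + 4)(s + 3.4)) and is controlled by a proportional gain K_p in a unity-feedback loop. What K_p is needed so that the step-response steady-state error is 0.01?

K_p = 177

The loop is type 0, so e_ss(step) = 1/(1 + K_pos) with K_pos = K_p·G_p(0).
G_p(0) = 0.5588. Require 1/(1 + K_p·0.5588) = 0.01, so 1 + 0.5588·K_p = 100.
K_p = (100 − 1)/0.5588 = 177.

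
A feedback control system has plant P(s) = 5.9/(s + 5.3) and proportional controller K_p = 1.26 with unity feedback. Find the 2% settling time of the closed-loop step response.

Closed-loop transfer function: T(s) = K_p·P(s)/(1 + K_p·P(s)) = 7.434/(s + 5.3 + 7.434) = 7.434/(s + 12.73).
Time constant τ = 1/12.73 = 0.07853 s, so the 2% settling time is about 4τ = 0.314 s.

T_s ≈ 0.314 s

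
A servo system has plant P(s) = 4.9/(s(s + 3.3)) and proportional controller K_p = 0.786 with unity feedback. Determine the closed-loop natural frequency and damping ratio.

With unity feedback the closed-loop characteristic equation is s² + 3.3s + 0.786·4.9 = s² + 3.3s + 3.851 = 0.
Matching s² + 2ζω_n s + ω_n²: ω_n = √3.851 = 1.962 rad/s and 2ζω_n = 3.3, so ζ = 3.3/(2·1.962) = 0.841.

ω_n = 1.96 rad/s, ζ = 0.841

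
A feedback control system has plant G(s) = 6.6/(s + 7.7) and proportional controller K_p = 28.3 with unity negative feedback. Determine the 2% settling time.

Closed-loop transfer function: T(s) = K_p·G(s)/(1 + K_p·G(s)) = 186.8/(s + 7.7 + 186.8) = 186.8/(s + 194.5).
Time constant τ = 1/194.5 = 0.005142 s, so the 2% settling time is about 4τ = 0.0206 s.

T_s ≈ 0.0206 s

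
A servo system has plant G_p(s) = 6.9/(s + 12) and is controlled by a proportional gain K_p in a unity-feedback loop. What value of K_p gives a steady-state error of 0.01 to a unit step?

K_p = 172

For a type-0 loop with proportional control, e_ss = 1/(1 + K_p·G_p(0)).
G_p(0) = 0.575. Require 1/(1 + K_p·0.575) = 0.01, so 1 + 0.575·K_p = 100.
K_p = (100 − 1)/0.575 = 172.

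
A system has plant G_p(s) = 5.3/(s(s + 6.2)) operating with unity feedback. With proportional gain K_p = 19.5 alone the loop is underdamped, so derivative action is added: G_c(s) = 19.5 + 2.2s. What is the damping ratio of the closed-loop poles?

ζ = 0.878

Forward path: (19.5 + 2.2s)·5.3/(s(s+6.2)). The closed-loop characteristic equation is s² + (6.2 + 5.3·2.2)s + 5.3·19.5 = 0.
That is s² + 17.86s + 103.3 = 0, so ω_n = 10.17 rad/s and ζ = 17.86/(2·10.17) = 0.8784.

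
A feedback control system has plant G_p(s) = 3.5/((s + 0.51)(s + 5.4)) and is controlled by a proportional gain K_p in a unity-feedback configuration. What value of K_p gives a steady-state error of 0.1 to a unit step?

K_p = 7.08

Steady-state error for a unit step on this type-0 loop is 1/(1 + K_p·G_p(0)).
G_p(0) = 1.271. Require 1/(1 + K_p·1.271) = 0.1, so 1 + 1.271·K_p = 10.
K_p = (10 − 1)/1.271 = 7.08.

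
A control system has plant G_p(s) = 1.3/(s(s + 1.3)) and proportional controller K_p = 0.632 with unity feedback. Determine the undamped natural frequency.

ω_n = 0.906 rad/s

With unity feedback the closed-loop characteristic equation is s² + 1.3s + 0.632·1.3 = s² + 1.3s + 0.8216 = 0.
So ω_n² = 0.8216 ⇒ ω_n = 0.9064 rad/s, and ζ = 1.3/(2ω_n) = 0.717.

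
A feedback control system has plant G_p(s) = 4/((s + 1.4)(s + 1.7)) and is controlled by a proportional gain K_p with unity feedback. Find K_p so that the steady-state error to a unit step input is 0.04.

Steady-state error for a unit step on this type-0 loop is 1/(1 + K_p·G_p(0)).
G_p(0) = 1.681. Require 1/(1 + K_p·1.681) = 0.04, so 1 + 1.681·K_p = 25.
K_p = (25 − 1)/1.681 = 14.3.

K_p = 14.3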